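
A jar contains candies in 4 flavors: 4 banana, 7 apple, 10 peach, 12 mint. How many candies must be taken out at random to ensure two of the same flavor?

The worst case takes 1 candy of each flavor without reaching 2 of any: 4 × 1 = 4.
The next candy must bring some flavor to 2, so 4 + 1 = 5.

5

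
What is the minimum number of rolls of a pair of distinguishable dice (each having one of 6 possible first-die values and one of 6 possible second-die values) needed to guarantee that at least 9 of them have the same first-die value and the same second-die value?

289

There are 6 × 6 = 36 (first-die value, second-die value) combinations acting as pigeonholes.
With 36 × 8 = 288 rolls of a pair of distinguishable dice we could place exactly 8 in each, with no (first-die value, second-die value) pair reaching 9.
One more forces some (first-die value, second-die value) pair to hold 9, so 288 + 1 = 289.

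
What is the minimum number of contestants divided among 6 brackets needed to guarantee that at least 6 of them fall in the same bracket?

There are 6 brackets acting as pigeonholes.
With 6 × 5 = 30 contestants we could place exactly 5 in each, with no class reaching 6.
One more forces some class to hold 6, so 30 + 1 = 31.

31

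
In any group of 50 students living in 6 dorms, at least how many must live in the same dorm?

If each of the 6 dorms held at most 8, the total would be at most 6 × 8 = 48 < 50, a contradiction.
So at least one holds ⌈50/6⌉ = 9.

9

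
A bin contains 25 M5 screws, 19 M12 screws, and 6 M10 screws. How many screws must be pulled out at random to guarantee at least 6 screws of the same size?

16

The worst case takes 5 screws of each size without reaching 6 of any: 3 × 5 = 15.
The next screw must bring some size to 6, so 15 + 1 = 16.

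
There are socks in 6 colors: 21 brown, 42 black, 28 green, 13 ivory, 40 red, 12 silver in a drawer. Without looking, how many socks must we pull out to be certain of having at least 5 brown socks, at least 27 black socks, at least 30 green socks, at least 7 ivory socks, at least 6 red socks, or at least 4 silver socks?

73

Each of the 6 colors has its own threshold; avoid all of them simultaneously.
The worst case stops just short of every target: 4 brown, 26 black, all 28 green, 6 ivory, 5 red, 3 silver — 4 + 26 + 28 + 6 + 5 + 3 = 72 socks.
One more sock must push some color to its target, so 72 + 1 = 73.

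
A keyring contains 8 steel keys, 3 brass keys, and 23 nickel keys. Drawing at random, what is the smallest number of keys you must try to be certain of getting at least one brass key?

To avoid brass keys as long as possible, exhaust the other 2 types first.
The worst case draws every non-brass key first: 8 + 23 = 31.
The next draw is then forced to be brass, giving 31 + 1 = 32.

32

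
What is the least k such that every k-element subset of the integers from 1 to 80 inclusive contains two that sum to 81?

41

Partition {1, …, 80} into 40 pairs: {1,80}, {2,79}, …, {40,41}.
Choosing 40 integers — say the integers 1 through 40 — takes one from each pair and avoids the property.
Choosing 41 forces two into the same pair by pigeonhole, and those sum to 81. So 41.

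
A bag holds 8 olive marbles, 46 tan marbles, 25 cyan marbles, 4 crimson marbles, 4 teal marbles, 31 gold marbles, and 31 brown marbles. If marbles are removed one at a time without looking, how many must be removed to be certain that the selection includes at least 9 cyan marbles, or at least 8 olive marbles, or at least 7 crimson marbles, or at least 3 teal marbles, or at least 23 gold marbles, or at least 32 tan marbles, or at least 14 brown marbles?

88

The worst case stops just short of every target: 7 olive, 31 tan, 8 cyan, all 4 crimson, 2 teal, 22 gold, 13 brown — 7 + 31 + 8 + 4 + 2 + 22 + 13 = 87 marbles.
One more marble must push some color to its target, so 87 + 1 = 88.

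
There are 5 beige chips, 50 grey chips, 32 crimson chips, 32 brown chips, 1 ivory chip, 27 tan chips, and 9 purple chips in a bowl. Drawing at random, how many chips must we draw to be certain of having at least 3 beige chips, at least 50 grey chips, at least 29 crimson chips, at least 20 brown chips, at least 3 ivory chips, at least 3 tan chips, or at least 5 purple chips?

106

Each of the 7 colors has its own threshold; avoid all of them simultaneously.
The worst case stops just short of every target: 2 beige, 49 grey, 28 crimson, 19 brown, all 1 ivory, 2 tan, 4 purple — 2 + 49 + 28 + 19 + 1 + 2 + 4 = 105 chips.
One more chip must push some color to its target, so 105 + 1 = 106.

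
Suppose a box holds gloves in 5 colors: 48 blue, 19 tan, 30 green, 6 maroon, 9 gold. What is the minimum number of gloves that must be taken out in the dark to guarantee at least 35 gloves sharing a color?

In the worst case we take at most 34 of each color, but all 19 tan, all 30 green, all 6 maroon, and all 9 gold (fewer than 34), giving 34 + 19 + 30 + 6 + 9 = 98.
One more glove then forces some color to 35, so 98 + 1 = 99.

99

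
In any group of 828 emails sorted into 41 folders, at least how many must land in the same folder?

If each of the 41 folders held at most 20, the total would be at most 41 × 20 = 820 < 828, a contradiction.
So at least one holds ⌈828/41⌉ = 21.

21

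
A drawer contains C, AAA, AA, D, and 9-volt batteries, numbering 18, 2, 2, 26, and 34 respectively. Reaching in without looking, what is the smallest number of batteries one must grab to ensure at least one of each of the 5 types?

The hardest type to obtain is AAA: we could draw every other battery first — 82 − 2 = 80 batteries — without a single AAA one.
The next draw must be AAA, so 80 + 1 = 81.

81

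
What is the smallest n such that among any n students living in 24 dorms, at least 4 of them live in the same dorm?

There are 24 dorms acting as pigeonholes.
With 24 × 3 = 72 students we could place exactly 3 in each, with no class reaching 4.
One more forces some class to hold 4, so 72 + 1 = 73.

73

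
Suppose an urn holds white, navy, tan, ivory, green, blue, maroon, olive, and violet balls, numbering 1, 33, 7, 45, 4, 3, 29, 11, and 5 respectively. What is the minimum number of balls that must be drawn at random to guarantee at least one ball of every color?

The hardest color to obtain is white: we could draw every other ball first — 138 − 1 = 137 balls — without a single white one.
The next draw must be white, so 137 + 1 = 138.

138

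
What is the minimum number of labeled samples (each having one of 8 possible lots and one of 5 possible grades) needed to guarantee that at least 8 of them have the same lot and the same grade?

281

There are 8 × 5 = 40 (lot, grade) combinations acting as pigeonholes.
With 40 × 7 = 280 labeled samples we could place exactly 7 in each, with no (lot, grade) pair reaching 8.
One more forces some (lot, grade) pair to hold 8, so 280 + 1 = 281.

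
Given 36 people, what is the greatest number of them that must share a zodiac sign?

3

If each of the 12 zodiac signs held at most 2, the total would be at most 12 × 2 = 24 < 36, a contradiction.
So at least one holds ⌈36/12⌉ = 3.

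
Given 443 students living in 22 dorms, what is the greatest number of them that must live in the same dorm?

21

The 443 students fall into 22 dorms.
If each of the 22 dorms held at most 20, the total would be at most 22 × 20 = 440 < 443, a contradiction.
So at least one holds ⌈443/22⌉ = 21.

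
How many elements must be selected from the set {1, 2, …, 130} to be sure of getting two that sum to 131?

Partition {1, …, 130} into 65 pairs: {1,130}, {2,129}, …, {65,66}.
Choosing 65 integers — say the integers 1 through 65 — takes one from each pair and avoids the property.
Choosing 66 forces two into the same pair by pigeonhole, and those sum to 131. So 66.

66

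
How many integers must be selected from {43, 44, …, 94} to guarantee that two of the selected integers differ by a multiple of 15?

16

Group the integers by remainder mod 15; there are 15 residue classes, each nonempty in this range.
Choosing one from each class (15 integers) avoids any shared remainder.
One more choice must repeat a class, so two differ by a multiple of 15. Hence 15 + 1 = 16.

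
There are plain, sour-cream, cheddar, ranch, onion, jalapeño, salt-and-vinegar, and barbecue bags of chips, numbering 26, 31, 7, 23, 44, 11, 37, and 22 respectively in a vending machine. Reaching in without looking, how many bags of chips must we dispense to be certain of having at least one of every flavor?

195

The hardest flavor to obtain is cheddar: we could draw every other bag of chips first — 201 − 7 = 194 bags of chips — without a single cheddar one.
The next draw must be cheddar, so 194 + 1 = 195.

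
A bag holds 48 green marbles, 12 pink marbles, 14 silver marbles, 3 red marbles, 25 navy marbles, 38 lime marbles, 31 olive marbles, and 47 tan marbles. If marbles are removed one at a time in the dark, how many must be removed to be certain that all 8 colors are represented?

216

The hardest color to obtain is red: we could draw every other marble first — 218 − 3 = 215 marbles — without a single red one.
The next draw must be red, so 215 + 1 = 216.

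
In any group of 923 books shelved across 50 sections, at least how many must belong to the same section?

19

If each of the 50 sections held at most 18, the total would be at most 50 × 18 = 900 < 923, a contradiction.
So at least one holds ⌈923/50⌉ = 19.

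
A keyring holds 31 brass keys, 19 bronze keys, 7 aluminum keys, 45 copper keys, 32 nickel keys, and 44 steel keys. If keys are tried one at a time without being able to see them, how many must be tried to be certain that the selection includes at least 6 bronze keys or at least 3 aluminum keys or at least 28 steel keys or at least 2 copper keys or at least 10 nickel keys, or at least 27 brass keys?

Each of the 6 types has its own threshold; avoid all of them simultaneously.
The worst case stops just short of every target: 26 brass, 5 bronze, 2 aluminum, 1 copper, 9 nickel, 27 steel — 26 + 5 + 2 + 1 + 9 + 27 = 70 keys.
One more key must push some type to its target, so 70 + 1 = 71.

71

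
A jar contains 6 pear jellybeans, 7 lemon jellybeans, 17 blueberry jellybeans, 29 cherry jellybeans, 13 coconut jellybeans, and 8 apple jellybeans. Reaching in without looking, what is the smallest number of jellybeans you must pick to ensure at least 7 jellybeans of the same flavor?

37

The worst case takes 6 jellybeans of each flavor without reaching 7 of any: 6 × 6 = 36.
The next jellybean must bring some flavor to 7, so 36 + 1 = 37.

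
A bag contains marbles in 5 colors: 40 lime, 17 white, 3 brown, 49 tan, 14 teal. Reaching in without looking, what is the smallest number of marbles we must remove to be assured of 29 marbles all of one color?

91

Treat the 5 colors as pigeonholes.
In the worst case we take at most 28 of each color, but all 17 white, all 3 brown, and all 14 teal (fewer than 28), giving 28 + 17 + 3 + 28 + 14 = 90.
One more marble then forces some color to 29, so 90 + 1 = 91.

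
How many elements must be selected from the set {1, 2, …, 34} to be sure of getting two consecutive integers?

Partition {1, …, 34} into 17 pairs: {1,2}, {3,4}, …, {33,34}.
Choosing 17 integers — say the 17 even numbers 2, 4, …, 34 — takes one from each pair and avoids the property.
Choosing 18 forces two into the same pair by pigeonhole, and those are consecutive. So 18.

18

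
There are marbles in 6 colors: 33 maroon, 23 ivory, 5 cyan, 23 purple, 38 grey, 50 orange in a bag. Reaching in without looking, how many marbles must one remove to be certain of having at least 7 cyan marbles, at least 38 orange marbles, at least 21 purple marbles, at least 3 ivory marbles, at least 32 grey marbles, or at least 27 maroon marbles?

122

The worst case stops just short of every target: 26 maroon, 2 ivory, all 5 cyan, 20 purple, 31 grey, 37 orange — 26 + 2 + 5 + 20 + 31 + 37 = 121 marbles.
One more marble must push some color to its target, so 121 + 1 = 122.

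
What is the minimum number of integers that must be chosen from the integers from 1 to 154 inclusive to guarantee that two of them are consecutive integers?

78

Partition {1, …, 154} into 77 pairs: {1,2}, {3,4}, …, {153,154}.
Choosing 77 integers — say the 77 even numbers 2, 4, …, 154 — takes one from each pair and avoids the property.
Choosing 78 forces two into the same pair by pigeonhole, and those are consecutive. So 78.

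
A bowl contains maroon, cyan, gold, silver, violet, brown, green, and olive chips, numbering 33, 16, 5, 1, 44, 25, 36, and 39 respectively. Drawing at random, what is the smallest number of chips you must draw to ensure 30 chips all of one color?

Treat the 8 colors as pigeonholes.
In the worst case we take at most 29 of each color, but all 16 cyan, all 5 gold, all 1 silver, and all 25 brown (fewer than 29), giving 29 + 16 + 5 + 1 + 29 + 25 + 29 + 29 = 163.
One more chip then forces some color to 30, so 163 + 1 = 164.

164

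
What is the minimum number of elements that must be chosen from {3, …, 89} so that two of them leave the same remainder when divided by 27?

Group the integers by remainder mod 27; there are 27 residue classes, each nonempty in this range.
Choosing one from each class (27 integers) avoids any shared remainder.
One more choice must repeat a class, so two differ by a multiple of 27. Hence 27 + 1 = 28.

28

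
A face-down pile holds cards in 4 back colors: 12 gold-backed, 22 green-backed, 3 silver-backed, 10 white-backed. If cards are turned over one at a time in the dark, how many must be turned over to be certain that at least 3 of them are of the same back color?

The worst case takes 2 cards of each back color without reaching 3 of any: 4 × 2 = 8.
The next card must bring some back color to 3, so 8 + 1 = 9.

9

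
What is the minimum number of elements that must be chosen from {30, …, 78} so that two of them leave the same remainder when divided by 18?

19

Group the integers by remainder mod 18; there are 18 residue classes, each nonempty in this range.
Choosing one from each class (18 integers) avoids any shared remainder.
One more choice must repeat a class, so two differ by a multiple of 18. Hence 18 + 1 = 19.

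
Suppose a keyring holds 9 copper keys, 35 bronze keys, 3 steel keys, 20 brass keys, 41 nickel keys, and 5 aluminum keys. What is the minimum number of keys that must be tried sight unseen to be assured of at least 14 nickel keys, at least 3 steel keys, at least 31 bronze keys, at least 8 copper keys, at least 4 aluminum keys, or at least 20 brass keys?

The worst case stops just short of every target: 7 copper, 30 bronze, 2 steel, 19 brass, 13 nickel, 3 aluminum — 7 + 30 + 2 + 19 + 13 + 3 = 74 keys.
One more key must push some type to its target, so 74 + 1 = 75.

75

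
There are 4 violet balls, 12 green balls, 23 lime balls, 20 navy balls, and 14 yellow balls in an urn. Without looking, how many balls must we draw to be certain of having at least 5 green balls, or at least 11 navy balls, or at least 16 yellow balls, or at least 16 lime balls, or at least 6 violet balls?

The worst case stops just short of every target: all 4 violet, 4 green, 15 lime, 10 navy, all 14 yellow — 4 + 4 + 15 + 10 + 14 = 47 balls.
One more ball must push some color to its target, so 47 + 1 = 48.

48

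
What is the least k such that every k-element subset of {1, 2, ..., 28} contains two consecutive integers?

15

Partition {1, …, 28} into 14 pairs: {1,2}, {3,4}, …, {27,28}.
Choosing 14 integers — say the 14 even numbers 2, 4, …, 28 — takes one from each pair and avoids the property.
Choosing 15 forces two into the same pair by pigeonhole, and those are consecutive. So 15.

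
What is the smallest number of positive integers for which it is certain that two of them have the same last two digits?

101

There are 100 possible two-digit endings acting as pigeonholes.
With 100 positive integers we could place one in each, avoiding any repeat.
One more forces some class to hold 2, so 100 + 1 = 101.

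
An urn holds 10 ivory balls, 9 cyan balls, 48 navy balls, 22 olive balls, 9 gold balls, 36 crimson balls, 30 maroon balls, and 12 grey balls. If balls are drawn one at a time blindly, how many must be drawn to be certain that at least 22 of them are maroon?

168

To avoid maroon balls as long as possible, exhaust the other 7 colors first.
The worst case draws every non-maroon ball first: 10 + 9 + 48 + 22 + 9 + 36 + 12 = 146.
The next 22 draws are then forced to be maroon, giving 146 + 22 = 168.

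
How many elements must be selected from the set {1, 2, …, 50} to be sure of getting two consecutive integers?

26

Partition {1, …, 50} into 25 pairs: {1,2}, {3,4}, …, {49,50}.
Choosing 25 integers — say the 25 even numbers 2, 4, …, 50 — takes one from each pair and avoids the property.
Choosing 26 forces two into the same pair by pigeonhole, and those are consecutive. So 26.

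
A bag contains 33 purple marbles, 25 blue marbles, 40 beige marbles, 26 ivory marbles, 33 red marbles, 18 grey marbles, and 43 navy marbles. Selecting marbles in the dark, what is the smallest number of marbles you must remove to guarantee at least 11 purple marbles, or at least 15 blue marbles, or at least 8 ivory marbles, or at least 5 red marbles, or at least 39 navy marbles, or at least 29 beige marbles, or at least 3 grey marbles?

104

Each of the 7 colors has its own threshold; avoid all of them simultaneously.
The worst case stops just short of every target: 10 purple, 14 blue, 28 beige, 7 ivory, 4 red, 2 grey, 38 navy — 10 + 14 + 28 + 7 + 4 + 2 + 38 = 103 marbles.
One more marble must push some color to its target, so 103 + 1 = 104.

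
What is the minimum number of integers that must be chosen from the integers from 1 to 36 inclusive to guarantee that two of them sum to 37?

19

Partition {1, …, 36} into 18 pairs: {1,36}, {2,35}, …, {18,19}.
Choosing 18 integers — say the integers 1 through 18 — takes one from each pair and avoids the property.
Choosing 19 forces two into the same pair by pigeonhole, and those sum to 37. So 19.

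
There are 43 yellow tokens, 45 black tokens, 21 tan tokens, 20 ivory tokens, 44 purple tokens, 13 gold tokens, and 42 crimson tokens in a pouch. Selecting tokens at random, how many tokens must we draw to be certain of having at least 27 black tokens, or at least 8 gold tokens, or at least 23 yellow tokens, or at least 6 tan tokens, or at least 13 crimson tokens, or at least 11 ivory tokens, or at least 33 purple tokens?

115

The worst case stops just short of every target: 22 yellow, 26 black, 5 tan, 10 ivory, 32 purple, 7 gold, 12 crimson — 22 + 26 + 5 + 10 + 32 + 7 + 12 = 114 tokens.
One more token must push some color to its target, so 114 + 1 = 115.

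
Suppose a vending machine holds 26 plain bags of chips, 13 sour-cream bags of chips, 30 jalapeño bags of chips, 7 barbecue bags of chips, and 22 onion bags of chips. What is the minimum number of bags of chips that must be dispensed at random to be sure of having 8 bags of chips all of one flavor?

36

The worst case takes 7 bags of chips of each flavor without reaching 8 of any: 5 × 7 = 35.
The next bag of chips must bring some flavor to 8, so 35 + 1 = 36.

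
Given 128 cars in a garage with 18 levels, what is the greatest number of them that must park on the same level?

The 128 cars fall into 18 levels.
If each of the 18 levels held at most 7, the total would be at most 18 × 7 = 126 < 128, a contradiction.
So at least one holds ⌈128/18⌉ = 8.

8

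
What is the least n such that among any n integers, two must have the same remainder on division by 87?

88

Two integers differ by a multiple of 87 exactly when they share a remainder mod 87.
There are 87 residue classes mod 87, so 87 integers can all lie in distinct classes.
One more integer must repeat a residue, giving a difference divisible by 87. So n = 87 + 1 = 88.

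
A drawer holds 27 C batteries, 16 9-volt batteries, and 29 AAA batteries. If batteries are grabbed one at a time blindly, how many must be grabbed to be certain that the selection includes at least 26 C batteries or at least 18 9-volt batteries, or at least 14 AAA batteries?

55

The worst case stops just short of every target: 25 C, all 16 9-volt, 13 AAA — 25 + 16 + 13 = 54 batteries.
One more battery must push some type to its target, so 54 + 1 = 55.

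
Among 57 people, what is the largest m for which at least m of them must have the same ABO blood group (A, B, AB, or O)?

If each of the 4 ABO blood groups held at most 14, the total would be at most 4 × 14 = 56 < 57, a contradiction.
So at least one holds ⌈57/4⌉ = 15.

15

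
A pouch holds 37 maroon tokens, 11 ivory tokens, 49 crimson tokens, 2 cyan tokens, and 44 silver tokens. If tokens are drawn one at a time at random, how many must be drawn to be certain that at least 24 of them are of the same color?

83

In the worst case we take at most 23 of each color, but all 11 ivory and all 2 cyan (fewer than 23), giving 23 + 11 + 23 + 2 + 23 = 82.
One more token then forces some color to 24, so 82 + 1 = 83.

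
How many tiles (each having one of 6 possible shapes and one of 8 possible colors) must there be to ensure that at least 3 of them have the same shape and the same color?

97

There are 6 × 8 = 48 (shape, color) combinations acting as pigeonholes.
With 48 × 2 = 96 tiles we could place exactly 2 in each, with no (shape, color) pair reaching 3.
One more forces some (shape, color) pair to hold 3, so 96 + 1 = 97.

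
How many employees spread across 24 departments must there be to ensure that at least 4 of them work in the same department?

73

There are 24 departments acting as pigeonholes.
With 24 × 3 = 72 employees we could place exactly 3 in each, with no class reaching 4.
One more forces some class to hold 4, so 72 + 1 = 73.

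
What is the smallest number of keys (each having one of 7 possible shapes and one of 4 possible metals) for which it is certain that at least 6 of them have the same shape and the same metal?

There are 7 × 4 = 28 (shape, metal) combinations acting as pigeonholes.
With 28 × 5 = 140 keys we could place exactly 5 in each, with no (shape, metal) pair reaching 6.
One more forces some (shape, metal) pair to hold 6, so 140 + 1 = 141.

141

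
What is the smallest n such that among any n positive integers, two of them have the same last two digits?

101

There are 100 possible two-digit endings acting as pigeonholes.
With 100 positive integers we could place one in each, avoiding any repeat.
One more forces some class to hold 2, so 100 + 1 = 101.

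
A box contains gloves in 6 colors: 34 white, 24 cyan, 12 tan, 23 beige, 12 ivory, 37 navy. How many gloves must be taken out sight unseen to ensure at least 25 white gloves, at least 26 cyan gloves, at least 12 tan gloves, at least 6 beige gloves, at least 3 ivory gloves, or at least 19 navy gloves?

The worst case stops just short of every target: 24 white, all 24 cyan, 11 tan, 5 beige, 2 ivory, 18 navy — 24 + 24 + 11 + 5 + 2 + 18 = 84 gloves.
One more glove must push some color to its target, so 84 + 1 = 85.

85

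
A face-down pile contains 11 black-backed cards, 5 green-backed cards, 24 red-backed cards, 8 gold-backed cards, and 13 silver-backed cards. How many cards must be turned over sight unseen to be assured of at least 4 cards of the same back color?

Treat the 5 back colors as pigeonholes.
The worst case takes 3 cards of each back color without reaching 4 of any: 5 × 3 = 15.
The next card must bring some back color to 4, so 15 + 1 = 16.

16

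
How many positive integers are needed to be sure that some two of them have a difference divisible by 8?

9

Two integers differ by a multiple of 8 exactly when they share a remainder mod 8.
There are 8 residue classes mod 8, so 8 integers can all lie in distinct classes.
One more integer must repeat a residue, giving a difference divisible by 8. So n = 8 + 1 = 9.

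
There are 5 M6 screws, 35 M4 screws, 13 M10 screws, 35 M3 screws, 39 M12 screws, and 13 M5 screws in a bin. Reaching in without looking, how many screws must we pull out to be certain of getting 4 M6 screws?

The worst case draws every non-M6 screw first: 35 + 13 + 35 + 39 + 13 = 135.
The next 4 draws are then forced to be M6, giving 135 + 4 = 139.

139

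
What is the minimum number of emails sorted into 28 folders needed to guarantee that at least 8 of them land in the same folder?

There are 28 folders acting as pigeonholes.
With 28 × 7 = 196 emails we could place exactly 7 in each, with no class reaching 8.
One more forces some class to hold 8, so 196 + 1 = 197.

197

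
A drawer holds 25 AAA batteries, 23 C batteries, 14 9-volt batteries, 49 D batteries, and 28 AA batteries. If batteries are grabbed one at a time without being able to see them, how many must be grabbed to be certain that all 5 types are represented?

126

The hardest type to obtain is 9-volt: we could draw every other battery first — 139 − 14 = 125 batteries — without a single 9-volt one.
The next draw must be 9-volt, so 125 + 1 = 126.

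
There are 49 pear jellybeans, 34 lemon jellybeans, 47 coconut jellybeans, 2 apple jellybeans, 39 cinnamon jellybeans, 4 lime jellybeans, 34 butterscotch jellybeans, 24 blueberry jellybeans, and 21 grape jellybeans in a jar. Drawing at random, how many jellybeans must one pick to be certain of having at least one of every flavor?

The hardest flavor to obtain is apple: we could draw every other jellybean first — 254 − 2 = 252 jellybeans — without a single apple one.
The next draw must be apple, so 252 + 1 = 253.

253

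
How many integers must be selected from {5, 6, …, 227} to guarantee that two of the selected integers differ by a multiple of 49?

Use the pigeonhole principle on residue classes: group the integers by remainder mod 49; there are 49 residue classes, each nonempty in this range.
Choosing one from each class (49 integers) avoids any shared remainder.
One more choice must repeat a class, so two differ by a multiple of 49. Hence 49 + 1 = 50.

50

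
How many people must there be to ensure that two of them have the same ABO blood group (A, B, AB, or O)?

5

There are 4 ABO blood groups acting as pigeonholes.
With 4 people we could place one in each, avoiding any repeat.
One more forces some class to hold 2, so 4 + 1 = 5.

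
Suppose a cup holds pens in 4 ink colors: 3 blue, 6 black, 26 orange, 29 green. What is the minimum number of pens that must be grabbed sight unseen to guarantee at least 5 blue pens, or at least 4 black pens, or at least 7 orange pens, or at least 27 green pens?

39

The worst case stops just short of every target: all 3 blue, 3 black, 6 orange, 26 green — 3 + 3 + 6 + 26 = 38 pens.
One more pen must push some ink color to its target, so 38 + 1 = 39.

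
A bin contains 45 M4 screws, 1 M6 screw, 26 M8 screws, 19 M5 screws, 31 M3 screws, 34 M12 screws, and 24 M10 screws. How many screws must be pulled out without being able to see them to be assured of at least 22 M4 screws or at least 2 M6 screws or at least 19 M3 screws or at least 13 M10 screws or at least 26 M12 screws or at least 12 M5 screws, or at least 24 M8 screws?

Each of the 7 sizes has its own threshold; avoid all of them simultaneously.
The worst case stops just short of every target: 21 M4, 1 M6, 23 M8, 11 M5, 18 M3, 25 M12, 12 M10 — 21 + 1 + 23 + 11 + 18 + 25 + 12 = 111 screws.
One more screw must push some size to its target, so 111 + 1 = 112.

112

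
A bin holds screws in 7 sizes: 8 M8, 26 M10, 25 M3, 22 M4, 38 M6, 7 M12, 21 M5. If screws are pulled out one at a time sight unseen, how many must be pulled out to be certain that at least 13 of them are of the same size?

76

In the worst case we take at most 12 of each size, but all 8 M8 and all 7 M12 (fewer than 12), giving 8 + 12 + 12 + 12 + 12 + 7 + 12 = 75.
One more screw then forces some size to 13, so 75 + 1 = 76.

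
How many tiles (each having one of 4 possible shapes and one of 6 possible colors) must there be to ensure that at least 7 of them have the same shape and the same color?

145

There are 4 × 6 = 24 (shape, color) combinations acting as pigeonholes.
With 24 × 6 = 144 tiles we could place exactly 6 in each, with no (shape, color) pair reaching 7.
One more forces some (shape, color) pair to hold 7, so 144 + 1 = 145.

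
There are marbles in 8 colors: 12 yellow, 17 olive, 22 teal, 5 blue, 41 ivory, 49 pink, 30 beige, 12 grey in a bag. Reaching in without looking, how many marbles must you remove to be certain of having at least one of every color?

184

The hardest color to obtain is blue: we could draw every other marble first — 188 − 5 = 183 marbles — without a single blue one.
The next draw must be blue, so 183 + 1 = 184.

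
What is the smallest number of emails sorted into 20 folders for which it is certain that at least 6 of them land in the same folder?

101

There are 20 folders acting as pigeonholes.
With 20 × 5 = 100 emails we could place exactly 5 in each, with no class reaching 6.
One more forces some class to hold 6, so 100 + 1 = 101.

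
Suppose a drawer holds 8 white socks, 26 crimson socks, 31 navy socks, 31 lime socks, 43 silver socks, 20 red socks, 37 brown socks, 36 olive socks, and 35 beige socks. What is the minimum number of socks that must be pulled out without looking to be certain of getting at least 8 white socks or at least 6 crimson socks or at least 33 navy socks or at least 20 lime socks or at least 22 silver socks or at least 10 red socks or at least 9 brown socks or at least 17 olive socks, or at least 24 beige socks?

The worst case stops just short of every target: 7 white, 5 crimson, all 31 navy, 19 lime, 21 silver, 9 red, 8 brown, 16 olive, 23 beige — 7 + 5 + 31 + 19 + 21 + 9 + 8 + 16 + 23 = 139 socks.
One more sock must push some color to its target, so 139 + 1 = 140.

140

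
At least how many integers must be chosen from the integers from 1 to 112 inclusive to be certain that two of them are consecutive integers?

57

Partition {1, …, 112} into 56 pairs: {1,2}, {3,4}, …, {111,112}.
Choosing 56 integers — say the 56 even numbers 2, 4, …, 112 — takes one from each pair and avoids the property.
Choosing 57 forces two into the same pair by pigeonhole, and those are consecutive. So 57.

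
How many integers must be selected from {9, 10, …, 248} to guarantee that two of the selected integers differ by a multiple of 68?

69

Group the integers by remainder mod 68; there are 68 residue classes, each nonempty in this range.
Choosing one from each class (68 integers) avoids any shared remainder.
One more choice must repeat a class, so two differ by a multiple of 68. Hence 68 + 1 = 69.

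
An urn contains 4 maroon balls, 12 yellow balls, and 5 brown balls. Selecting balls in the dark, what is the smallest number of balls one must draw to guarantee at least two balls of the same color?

4

Treat the 3 colors as pigeonholes.
The worst case takes 1 ball of each color without reaching 2 of any: 3 × 1 = 3.
The next ball must bring some color to 2, so 3 + 1 = 4.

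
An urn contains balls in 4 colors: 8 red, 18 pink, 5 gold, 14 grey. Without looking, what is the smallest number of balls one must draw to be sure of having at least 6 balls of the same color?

Treat the 4 colors as pigeonholes.
The worst case takes 5 balls of each color without reaching 6 of any: 4 × 5 = 20.
The next ball must bring some color to 6, so 20 + 1 = 21.

21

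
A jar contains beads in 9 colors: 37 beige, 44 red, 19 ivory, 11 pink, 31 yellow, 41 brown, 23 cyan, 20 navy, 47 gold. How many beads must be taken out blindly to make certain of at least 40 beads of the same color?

Treat the 9 colors as pigeonholes.
In the worst case we take at most 39 of each color, but all 37 beige, all 19 ivory, all 11 pink, all 31 yellow, all 23 cyan, and all 20 navy (fewer than 39), giving 37 + 39 + 19 + 11 + 31 + 39 + 23 + 20 + 39 = 258.
One more bead then forces some color to 40, so 258 + 1 = 259.

259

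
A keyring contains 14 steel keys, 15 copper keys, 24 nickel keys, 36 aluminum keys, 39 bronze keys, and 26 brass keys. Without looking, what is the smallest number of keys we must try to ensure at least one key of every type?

141

The hardest type to obtain is steel: we could draw every other key first — 154 − 14 = 140 keys — without a single steel one.
The next draw must be steel, so 140 + 1 = 141.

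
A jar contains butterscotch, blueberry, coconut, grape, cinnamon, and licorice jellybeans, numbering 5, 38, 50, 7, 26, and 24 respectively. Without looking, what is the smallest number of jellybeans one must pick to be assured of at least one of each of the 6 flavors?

The hardest flavor to obtain is butterscotch: we could draw every other jellybean first — 150 − 5 = 145 jellybeans — without a single butterscotch one.
The next draw must be butterscotch, so 145 + 1 = 146.

146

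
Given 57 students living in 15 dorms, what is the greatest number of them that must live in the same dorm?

4

The 57 students fall into 15 dorms.
If each of the 15 dorms held at most 3, the total would be at most 15 × 3 = 45 < 57, a contradiction.
So at least one holds ⌈57/15⌉ = 4.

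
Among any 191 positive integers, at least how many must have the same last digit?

20

There are 10 possible last digits, which serve as the pigeonholes.
If each of the 10 possible last digits held at most 19, the total would be at most 10 × 19 = 190 < 191, a contradiction.
So at least one holds ⌈191/10⌉ = 20.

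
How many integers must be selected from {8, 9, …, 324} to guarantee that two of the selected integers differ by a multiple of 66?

67

Group the integers by remainder mod 66; there are 66 residue classes, each nonempty in this range.
Choosing one from each class (66 integers) avoids any shared remainder.
One more choice must repeat a class, so two differ by a multiple of 66. Hence 66 + 1 = 67.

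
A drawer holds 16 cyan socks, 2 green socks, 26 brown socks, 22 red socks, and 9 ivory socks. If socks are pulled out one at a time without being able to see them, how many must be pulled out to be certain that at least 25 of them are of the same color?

74

In the worst case we take at most 24 of each color, but all 16 cyan, all 2 green, all 22 red, and all 9 ivory (fewer than 24), giving 16 + 2 + 24 + 22 + 9 = 73.
One more sock then forces some color to 25, so 73 + 1 = 74.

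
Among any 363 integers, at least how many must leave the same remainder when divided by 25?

The 363 integers fall into 25 residue classes modulo 25.
If each of the 25 residue classes modulo 25 held at most 14, the total would be at most 25 × 14 = 350 < 363, a contradiction.
So at least one holds ⌈363/25⌉ = 15.

15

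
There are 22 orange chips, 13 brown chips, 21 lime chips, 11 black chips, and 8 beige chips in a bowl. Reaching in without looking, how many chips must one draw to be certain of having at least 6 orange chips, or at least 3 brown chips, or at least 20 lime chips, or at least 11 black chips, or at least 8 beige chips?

The worst case stops just short of every target: 5 orange, 2 brown, 19 lime, 10 black, 7 beige — 5 + 2 + 19 + 10 + 7 = 43 chips.
One more chip must push some color to its target, so 43 + 1 = 44.

44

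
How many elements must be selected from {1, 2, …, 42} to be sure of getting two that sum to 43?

Partition {1, …, 42} into 21 pairs: {1,42}, {2,41}, …, {21,22}.
Choosing 21 integers — say the integers 1 through 21 — takes one from each pair and avoids the property.
Choosing 22 forces two into the same pair by pigeonhole, and those sum to 43. So 22.

22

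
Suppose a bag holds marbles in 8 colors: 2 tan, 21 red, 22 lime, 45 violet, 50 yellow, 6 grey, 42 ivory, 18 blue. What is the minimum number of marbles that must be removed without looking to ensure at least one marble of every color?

205

The hardest color to obtain is tan: we could draw every other marble first — 206 − 2 = 204 marbles — without a single tan one.
The next draw must be tan, so 204 + 1 = 205.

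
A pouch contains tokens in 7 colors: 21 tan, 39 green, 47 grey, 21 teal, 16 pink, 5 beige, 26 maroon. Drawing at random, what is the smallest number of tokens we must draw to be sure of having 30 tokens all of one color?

148

In the worst case we take at most 29 of each color, but all 21 tan, all 21 teal, all 16 pink, all 5 beige, and all 26 maroon (fewer than 29), giving 21 + 29 + 29 + 21 + 16 + 5 + 26 = 147.
One more token then forces some color to 30, so 147 + 1 = 148.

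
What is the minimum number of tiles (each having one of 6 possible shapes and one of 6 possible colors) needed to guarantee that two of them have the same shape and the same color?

37

There are 6 × 6 = 36 (shape, color) combinations acting as pigeonholes.
With 36 tiles we could place one in each, avoiding any repeat.
One more forces some (shape, color) pair to hold 2, so 36 + 1 = 37.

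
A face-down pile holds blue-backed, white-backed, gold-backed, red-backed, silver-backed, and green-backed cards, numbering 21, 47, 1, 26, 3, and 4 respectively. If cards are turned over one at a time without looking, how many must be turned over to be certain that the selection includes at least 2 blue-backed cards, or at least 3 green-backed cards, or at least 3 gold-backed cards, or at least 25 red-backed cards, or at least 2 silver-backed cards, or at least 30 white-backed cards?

The worst case stops just short of every target: 1 blue-backed, 29 white-backed, all 1 gold-backed, 24 red-backed, 1 silver-backed, 2 green-backed — 1 + 29 + 1 + 24 + 1 + 2 = 58 cards.
One more card must push some back color to its target, so 58 + 1 = 59.

59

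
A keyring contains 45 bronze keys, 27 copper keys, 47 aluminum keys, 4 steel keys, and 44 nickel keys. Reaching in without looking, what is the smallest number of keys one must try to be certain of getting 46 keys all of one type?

166

In the worst case we take at most 45 of each type, but all 27 copper, all 4 steel, and all 44 nickel (fewer than 45), giving 45 + 27 + 45 + 4 + 44 = 165.
One more key then forces some type to 46, so 165 + 1 = 166.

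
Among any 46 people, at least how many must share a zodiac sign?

4

If each of the 12 zodiac signs held at most 3, the total would be at most 12 × 3 = 36 < 46, a contradiction.
So at least one holds ⌈46/12⌉ = 4.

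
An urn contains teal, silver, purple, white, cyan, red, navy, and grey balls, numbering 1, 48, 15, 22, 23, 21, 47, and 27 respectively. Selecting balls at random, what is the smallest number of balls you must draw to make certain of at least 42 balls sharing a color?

192

In the worst case we take at most 41 of each color, but all 1 teal, all 15 purple, all 22 white, all 23 cyan, all 21 red, and all 27 grey (fewer than 41), giving 1 + 41 + 15 + 22 + 23 + 21 + 41 + 27 = 191.
One more ball then forces some color to 42, so 191 + 1 = 192.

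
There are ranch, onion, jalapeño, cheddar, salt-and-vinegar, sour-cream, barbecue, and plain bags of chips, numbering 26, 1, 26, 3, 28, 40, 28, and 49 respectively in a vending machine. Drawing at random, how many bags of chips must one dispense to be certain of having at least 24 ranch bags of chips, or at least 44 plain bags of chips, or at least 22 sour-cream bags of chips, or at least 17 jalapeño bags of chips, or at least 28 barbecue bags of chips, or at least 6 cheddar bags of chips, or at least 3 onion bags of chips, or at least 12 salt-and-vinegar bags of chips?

146

Each of the 8 flavors has its own threshold; avoid all of them simultaneously.
The worst case stops just short of every target: 23 ranch, all 1 onion, 16 jalapeño, all 3 cheddar, 11 salt-and-vinegar, 21 sour-cream, 27 barbecue, 43 plain — 23 + 1 + 16 + 3 + 11 + 21 + 27 + 43 = 145 bags of chips.
One more bag of chips must push some flavor to its target, so 145 + 1 = 146.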